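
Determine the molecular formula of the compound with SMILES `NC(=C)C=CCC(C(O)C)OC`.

Heavy atoms from the SMILES: 9 C, 1 N, 2 O.
Implicit hydrogens by atom environment:
  4 × C: 1 H each → 4
  2 × C: 3 H each → 6
  2 × C: 2 H each → 4
  1 × C: no H
  1 × N: 2 H
  1 × O: 1 H
  1 × O: no H
  Total hydrogens = 17.
Molecular formula: C9H17NO2

C9H17NO2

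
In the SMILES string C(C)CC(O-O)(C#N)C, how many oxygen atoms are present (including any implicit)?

The symbol for oxygen appears 2 times in the SMILES.

2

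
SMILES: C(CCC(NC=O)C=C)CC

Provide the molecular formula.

Heavy atoms from the SMILES: 9 C, 1 N, 1 O.
Implicit hydrogens by atom environment:
  5 × C: 2 H each → 10
  3 × C: 1 H each → 3
  1 × C: 3 H
  1 × N: 1 H
  1 × O: no H
  Total hydrogens = 17.
Molecular formula: C9H17NO

C9H17NO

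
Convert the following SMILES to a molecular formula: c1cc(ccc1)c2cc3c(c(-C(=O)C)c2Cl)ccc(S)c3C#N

Heavy atoms from the SMILES: 19 C, 1 Cl, 1 N, 1 O, 1 S.
Implicit hydrogens by atom environment:
  8 × C (aromatic): 1 H each → 8
  8 × C (aromatic): no H
  2 × C: no H
  1 × C: 3 H
  1 × Cl: no H
  1 × N: no H
  1 × O: no H
  1 × S: 1 H
  Total hydrogens = 12.
Molecular formula: C19H12ClNOS

C19H12ClNOS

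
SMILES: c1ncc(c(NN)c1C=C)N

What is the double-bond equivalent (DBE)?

Molecular formula from the SMILES: C7H10N4.
DoU = (2C + 2 + N − H − X)/2 = (2·7 + 2 + 4 − 10 − 0)/2 = 10/2 = 5.
(Structurally: 1 ring(s) + 4 π bond(s) = 5.)

5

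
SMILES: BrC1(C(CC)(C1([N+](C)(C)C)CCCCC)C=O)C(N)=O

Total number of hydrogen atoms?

Hydrogens are implicit in SMILES; fill each atom to its normal valence:
  5 × C: 3 H each → 15
  5 × C: 2 H each → 10
  4 × C: no H
  2 × O: no H
  1 × Br: no H
  1 × C: 1 H
  1 × N: 2 H
  1 × N (charge +1): no H
  Total hydrogens = 28.

28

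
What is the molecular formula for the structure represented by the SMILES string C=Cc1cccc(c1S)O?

Heavy atoms from the SMILES: 8 C, 1 O, 1 S.
Implicit hydrogens by atom environment:
  3 × C (aromatic): 1 H each → 3
  3 × C (aromatic): no H
  1 × C: 2 H
  1 × C: 1 H
  1 × O: 1 H
  1 × S: 1 H
  Total hydrogens = 8.
Molecular formula: C8H8OS

C8H8OS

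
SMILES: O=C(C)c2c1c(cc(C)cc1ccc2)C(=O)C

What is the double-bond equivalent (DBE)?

9

Molecular formula from the SMILES: C15H14O2.
DoU = (2C + 2 + N − H − X)/2 = (2·15 + 2 + 0 − 14 − 0)/2 = 18/2 = 9.
(Structurally: 2 ring(s) + 7 π bond(s) = 9.)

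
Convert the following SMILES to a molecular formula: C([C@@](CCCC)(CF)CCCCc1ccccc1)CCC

C20H33F

Heavy atoms from the SMILES: 20 C, 1 F.
Implicit hydrogens by atom environment:
  11 × C: 2 H each → 22
  5 × C (aromatic): 1 H each → 5
  2 × C: 3 H each → 6
  1 × C: no H
  1 × C (aromatic): no H
  1 × F: no H
  Total hydrogens = 33.
Molecular formula: C20H33F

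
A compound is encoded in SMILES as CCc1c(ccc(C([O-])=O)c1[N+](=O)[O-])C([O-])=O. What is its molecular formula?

Heavy atoms from the SMILES: 10 C, 1 N, 6 O.
Implicit hydrogens by atom environment:
  4 × C (aromatic): no H
  3 × O: no H
  3 × O (charge -1): no H
  2 × C (aromatic): 1 H each → 2
  2 × C: no H
  1 × C: 3 H
  1 × C: 2 H
  1 × N (charge +1): no H
  Total hydrogens = 7.
Net charge -2.
Molecular formula: [C10H7NO6]2-

[C10H7NO6]2-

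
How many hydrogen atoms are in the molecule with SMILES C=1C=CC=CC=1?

Hydrogens are implicit in SMILES; fill each atom to its normal valence:
  6 × C (aromatic): 1 H each → 6
  Total hydrogens = 6.

6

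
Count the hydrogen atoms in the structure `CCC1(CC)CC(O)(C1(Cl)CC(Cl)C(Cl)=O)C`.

Hydrogens are implicit in SMILES; fill each atom to its normal valence:
  4 × C: 2 H each → 8
  4 × C: no H
  3 × C: 3 H each → 9
  3 × Cl: no H
  1 × C: 1 H
  1 × O: 1 H
  1 × O: no H
  Total hydrogens = 19.

19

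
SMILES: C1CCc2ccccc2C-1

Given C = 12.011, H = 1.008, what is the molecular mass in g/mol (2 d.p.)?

132.21

Molecular formula: C10H12.
M = 10×12.011 + 12×1.008 = 132.21 g/mol.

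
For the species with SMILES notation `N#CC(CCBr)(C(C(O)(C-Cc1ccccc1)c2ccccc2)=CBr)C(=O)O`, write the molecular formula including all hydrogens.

Heavy atoms from the SMILES: 2 Br, 22 C, 1 N, 3 O.
Implicit hydrogens by atom environment:
  10 × C (aromatic): 1 H each → 10
  5 × C: no H
  4 × C: 2 H each → 8
  2 × Br: no H
  2 × C (aromatic): no H
  2 × O: 1 H each → 2
  1 × C: 1 H
  1 × N: no H
  1 × O: no H
  Total hydrogens = 21.
Molecular formula: C22H21Br2NO3

C22H21Br2NO3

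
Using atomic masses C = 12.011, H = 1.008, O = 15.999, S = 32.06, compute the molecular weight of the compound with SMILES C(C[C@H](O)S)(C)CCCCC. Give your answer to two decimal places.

176.32

Molecular formula: C9H20OS.
M = 9×12.011 + 20×1.008 + 1×15.999 + 1×32.06 = 176.32 g/mol.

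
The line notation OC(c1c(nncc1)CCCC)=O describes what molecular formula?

Heavy atoms from the SMILES: 9 C, 2 N, 2 O.
Implicit hydrogens by atom environment:
  3 × C: 2 H each → 6
  2 × C (aromatic): 1 H each → 2
  2 × C (aromatic): no H
  2 × N (aromatic): no H
  1 × C: 3 H
  1 × C: no H
  1 × O: 1 H
  1 × O: no H
  Total hydrogens = 12.
Molecular formula: C9H12N2O2

C9H12N2O2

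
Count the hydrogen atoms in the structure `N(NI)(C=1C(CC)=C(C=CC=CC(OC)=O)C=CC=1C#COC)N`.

20

Hydrogens are implicit in SMILES; fill each atom to its normal valence:
  4 × C: 1 H each → 4
  4 × C (aromatic): no H
  3 × C: 3 H each → 9
  3 × C: no H
  3 × O: no H
  2 × C (aromatic): 1 H each → 2
  1 × C: 2 H
  1 × I: no H
  1 × N: 2 H
  1 × N: 1 H
  1 × N: no H
  Total hydrogens = 20.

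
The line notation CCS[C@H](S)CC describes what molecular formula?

Heavy atoms from the SMILES: 5 C, 2 S.
Implicit hydrogens by atom environment:
  2 × C: 3 H each → 6
  2 × C: 2 H each → 4
  1 × C: 1 H
  1 × S: 1 H
  1 × S: no H
  Total hydrogens = 12.
Molecular formula: C5H12S2

C5H12S2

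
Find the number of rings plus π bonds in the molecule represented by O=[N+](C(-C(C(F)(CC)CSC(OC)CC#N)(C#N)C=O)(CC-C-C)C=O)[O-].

Molecular formula from the SMILES: C17H24FN3O5S.
DoU = (2C + 2 + N − H − X)/2 = (2·17 + 2 + 3 − 24 − 1)/2 = 14/2 = 7.
(Structurally: 0 ring(s) + 7 π bond(s) = 7.)

7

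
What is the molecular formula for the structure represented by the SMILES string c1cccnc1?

Heavy atoms from the SMILES: 5 C, 1 N.
Implicit hydrogens by atom environment:
  5 × C (aromatic): 1 H each → 5
  1 × N (aromatic): no H
  Total hydrogens = 5.
Molecular formula: C5H5N

C5H5N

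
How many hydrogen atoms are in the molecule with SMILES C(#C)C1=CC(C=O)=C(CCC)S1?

Hydrogens are implicit in SMILES; fill each atom to its normal valence:
  3 × C (aromatic): no H
  2 × C: 2 H each → 4
  2 × C: 1 H each → 2
  1 × C: 3 H
  1 × C (aromatic): 1 H
  1 × C: no H
  1 × O: no H
  1 × S (aromatic): no H
  Total hydrogens = 10.

10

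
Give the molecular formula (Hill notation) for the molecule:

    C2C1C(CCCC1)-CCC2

Heavy atoms from the SMILES: 10 C.
Implicit hydrogens by atom environment:
  8 × C: 2 H each → 16
  2 × C: 1 H each → 2
  Total hydrogens = 18.
Molecular formula: C10H18

C10H18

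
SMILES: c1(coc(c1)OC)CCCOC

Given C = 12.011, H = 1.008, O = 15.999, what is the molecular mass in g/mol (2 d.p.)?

170.21

Molecular formula: C9H14O3.
M = 9×12.011 + 14×1.008 + 3×15.999 = 170.21 g/mol.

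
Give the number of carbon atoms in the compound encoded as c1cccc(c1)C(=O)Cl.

7

The symbol for carbon appears 7 times in the SMILES. Lowercase c denotes aromatic carbon and counts toward C.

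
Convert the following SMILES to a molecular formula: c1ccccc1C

Heavy atoms from the SMILES: 7 C.
Implicit hydrogens by atom environment:
  5 × C (aromatic): 1 H each → 5
  1 × C: 3 H
  1 × C (aromatic): no H
  Total hydrogens = 8.
Molecular formula: C7H8

C7H8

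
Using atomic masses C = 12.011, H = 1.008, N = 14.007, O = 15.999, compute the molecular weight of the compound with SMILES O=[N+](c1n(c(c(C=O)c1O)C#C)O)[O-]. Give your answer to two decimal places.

196.12

Molecular formula: C7H4N2O5.
M = 7×12.011 + 4×1.008 + 2×14.007 + 5×15.999 = 196.12 g/mol.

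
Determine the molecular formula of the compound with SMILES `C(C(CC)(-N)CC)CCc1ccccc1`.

C14H23N

Heavy atoms from the SMILES: 14 C, 1 N.
Implicit hydrogens by atom environment:
  5 × C: 2 H each → 10
  5 × C (aromatic): 1 H each → 5
  2 × C: 3 H each → 6
  1 × C: no H
  1 × C (aromatic): no H
  1 × N: 2 H
  Total hydrogens = 23.
Molecular formula: C14H23N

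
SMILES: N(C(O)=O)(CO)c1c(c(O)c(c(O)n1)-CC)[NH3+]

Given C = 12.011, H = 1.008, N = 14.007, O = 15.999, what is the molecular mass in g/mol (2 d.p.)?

Molecular formula: C9H14N3O5+.
M = 9×12.011 + 14×1.008 + 3×14.007 + 5×15.999 = 244.23 g/mol.

244.23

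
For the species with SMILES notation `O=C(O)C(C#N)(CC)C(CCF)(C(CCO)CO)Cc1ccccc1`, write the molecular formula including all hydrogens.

C19H26FNO4

Heavy atoms from the SMILES: 19 C, 1 F, 1 N, 4 O.
Implicit hydrogens by atom environment:
  7 × C: 2 H each → 14
  5 × C (aromatic): 1 H each → 5
  4 × C: no H
  3 × O: 1 H each → 3
  1 × C: 3 H
  1 × C: 1 H
  1 × C (aromatic): no H
  1 × F: no H
  1 × N: no H
  1 × O: no H
  Total hydrogens = 26.
Molecular formula: C19H26FNO4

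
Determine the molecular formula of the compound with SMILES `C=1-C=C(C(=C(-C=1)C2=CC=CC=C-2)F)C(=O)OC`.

Heavy atoms from the SMILES: 14 C, 1 F, 2 O.
Implicit hydrogens by atom environment:
  8 × C (aromatic): 1 H each → 8
  4 × C (aromatic): no H
  2 × O: no H
  1 × C: 3 H
  1 × C: no H
  1 × F: no H
  Total hydrogens = 11.
Molecular formula: C14H11FO2

C14H11FO2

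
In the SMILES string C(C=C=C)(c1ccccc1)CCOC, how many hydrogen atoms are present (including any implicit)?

16

Hydrogens are implicit in SMILES; fill each atom to its normal valence:
  5 × C (aromatic): 1 H each → 5
  3 × C: 2 H each → 6
  2 × C: 1 H each → 2
  1 × C: 3 H
  1 × C: no H
  1 × C (aromatic): no H
  1 × O: no H
  Total hydrogens = 16.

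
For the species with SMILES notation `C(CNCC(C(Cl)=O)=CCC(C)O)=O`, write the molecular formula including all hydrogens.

C9H14ClNO3

Heavy atoms from the SMILES: 9 C, 1 Cl, 1 N, 3 O.
Implicit hydrogens by atom environment:
  3 × C: 2 H each → 6
  3 × C: 1 H each → 3
  2 × C: no H
  2 × O: no H
  1 × C: 3 H
  1 × Cl: no H
  1 × N: 1 H
  1 × O: 1 H
  Total hydrogens = 14.
Molecular formula: C9H14ClNO3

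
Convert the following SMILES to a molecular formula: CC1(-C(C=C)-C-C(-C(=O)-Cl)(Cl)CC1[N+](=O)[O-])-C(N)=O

Heavy atoms from the SMILES: 11 C, 2 Cl, 2 N, 4 O.
Implicit hydrogens by atom environment:
  4 × C: no H
  3 × C: 2 H each → 6
  3 × C: 1 H each → 3
  3 × O: no H
  2 × Cl: no H
  1 × C: 3 H
  1 × N: 2 H
  1 × N (charge +1): no H
  1 × O (charge -1): no H
  Total hydrogens = 14.
Molecular formula: C11H14Cl2N2O4

C11H14Cl2N2O4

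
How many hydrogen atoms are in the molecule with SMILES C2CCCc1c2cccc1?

12

Hydrogens are implicit in SMILES; fill each atom to its normal valence:
  4 × C: 2 H each → 8
  4 × C (aromatic): 1 H each → 4
  2 × C (aromatic): no H
  Total hydrogens = 12.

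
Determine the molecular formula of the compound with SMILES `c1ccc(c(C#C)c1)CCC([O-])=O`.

Heavy atoms from the SMILES: 11 C, 2 O.
Implicit hydrogens by atom environment:
  4 × C (aromatic): 1 H each → 4
  2 × C: 2 H each → 4
  2 × C (aromatic): no H
  2 × C: no H
  1 × C: 1 H
  1 × O: no H
  1 × O (charge -1): no H
  Total hydrogens = 9.
Net charge -1.
Molecular formula: C11H9O2-

C11H9O2-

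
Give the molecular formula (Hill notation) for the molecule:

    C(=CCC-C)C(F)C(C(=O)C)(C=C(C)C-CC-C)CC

C18H31FO

Heavy atoms from the SMILES: 18 C, 1 F, 1 O.
Implicit hydrogens by atom environment:
  6 × C: 2 H each → 12
  5 × C: 3 H each → 15
  4 × C: 1 H each → 4
  3 × C: no H
  1 × F: no H
  1 × O: no H
  Total hydrogens = 31.
Molecular formula: C18H31FO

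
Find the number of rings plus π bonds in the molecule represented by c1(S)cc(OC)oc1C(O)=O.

4

Molecular formula from the SMILES: C6H6O4S.
DoU = (2C + 2 + N − H − X)/2 = (2·6 + 2 + 0 − 6 − 0)/2 = 8/2 = 4.
(Structurally: 1 ring(s) + 3 π bond(s) = 4.)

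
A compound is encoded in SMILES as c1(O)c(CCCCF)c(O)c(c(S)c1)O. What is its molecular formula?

C10H13FO3S

Heavy atoms from the SMILES: 10 C, 1 F, 3 O, 1 S.
Implicit hydrogens by atom environment:
  5 × C (aromatic): no H
  4 × C: 2 H each → 8
  3 × O: 1 H each → 3
  1 × C (aromatic): 1 H
  1 × F: no H
  1 × S: 1 H
  Total hydrogens = 13.
Molecular formula: C10H13FO3S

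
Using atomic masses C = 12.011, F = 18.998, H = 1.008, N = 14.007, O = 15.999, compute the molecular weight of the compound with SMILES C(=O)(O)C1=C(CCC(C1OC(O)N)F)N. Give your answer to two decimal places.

220.20

Molecular formula: C8H13FN2O4.
M = 8×12.011 + 1×18.998 + 13×1.008 + 2×14.007 + 4×15.999 = 220.20 g/mol.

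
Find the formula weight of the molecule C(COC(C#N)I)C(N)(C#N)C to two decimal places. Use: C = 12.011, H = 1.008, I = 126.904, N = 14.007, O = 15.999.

279.08

Molecular formula: C7H10IN3O.
M = 7×12.011 + 10×1.008 + 1×126.904 + 3×14.007 + 1×15.999 = 279.08 g/mol.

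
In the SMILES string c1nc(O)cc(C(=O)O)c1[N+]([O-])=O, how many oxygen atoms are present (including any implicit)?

5

The symbol for oxygen appears 5 times in the SMILES.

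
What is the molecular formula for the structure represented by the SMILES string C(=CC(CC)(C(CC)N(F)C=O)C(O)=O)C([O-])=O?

Heavy atoms from the SMILES: 11 C, 1 F, 1 N, 5 O.
Implicit hydrogens by atom environment:
  4 × C: 1 H each → 4
  3 × C: no H
  3 × O: no H
  2 × C: 3 H each → 6
  2 × C: 2 H each → 4
  1 × F: no H
  1 × N: no H
  1 × O: 1 H
  1 × O (charge -1): no H
  Total hydrogens = 15.
Net charge -1.
Molecular formula: C11H15FNO5-

C11H15FNO5-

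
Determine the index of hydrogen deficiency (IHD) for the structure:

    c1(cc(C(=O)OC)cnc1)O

5

Molecular formula from the SMILES: C7H7NO3.
DoU = (2C + 2 + N − H − X)/2 = (2·7 + 2 + 1 − 7 − 0)/2 = 10/2 = 5.
(Structurally: 1 ring(s) + 4 π bond(s) = 5.)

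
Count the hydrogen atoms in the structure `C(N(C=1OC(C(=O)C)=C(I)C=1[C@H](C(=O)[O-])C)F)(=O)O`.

Hydrogens are implicit in SMILES; fill each atom to its normal valence:
  4 × C (aromatic): no H
  3 × C: no H
  3 × O: no H
  2 × C: 3 H each → 6
  1 × C: 1 H
  1 × F: no H
  1 × I: no H
  1 × N: no H
  1 × O: 1 H
  1 × O (aromatic): no H
  1 × O (charge -1): no H
  Total hydrogens = 8.

8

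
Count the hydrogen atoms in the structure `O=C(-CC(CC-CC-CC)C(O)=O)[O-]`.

Hydrogens are implicit in SMILES; fill each atom to its normal valence:
  6 × C: 2 H each → 12
  2 × C: no H
  2 × O: no H
  1 × C: 3 H
  1 × C: 1 H
  1 × O: 1 H
  1 × O (charge -1): no H
  Total hydrogens = 17.

17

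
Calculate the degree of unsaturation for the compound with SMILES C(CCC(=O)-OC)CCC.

1

Molecular formula from the SMILES: C8H16O2.
DoU = (2C + 2 + N − H − X)/2 = (2·8 + 2 + 0 − 16 − 0)/2 = 2/2 = 1.
(Structurally: 0 ring(s) + 1 π bond(s) = 1.)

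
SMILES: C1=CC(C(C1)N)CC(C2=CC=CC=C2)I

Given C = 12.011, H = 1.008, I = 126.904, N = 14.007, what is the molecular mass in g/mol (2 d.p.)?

313.18

Molecular formula: C13H16IN.
M = 13×12.011 + 16×1.008 + 1×126.904 + 1×14.007 = 313.18 g/mol.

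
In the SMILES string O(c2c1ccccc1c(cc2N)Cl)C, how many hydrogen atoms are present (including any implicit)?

10

Hydrogens are implicit in SMILES; fill each atom to its normal valence:
  5 × C (aromatic): 1 H each → 5
  5 × C (aromatic): no H
  1 × C: 3 H
  1 × Cl: no H
  1 × N: 2 H
  1 × O: no H
  Total hydrogens = 10.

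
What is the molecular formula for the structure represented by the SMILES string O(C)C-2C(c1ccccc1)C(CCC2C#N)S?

C14H17NOS

Heavy atoms from the SMILES: 14 C, 1 N, 1 O, 1 S.
Implicit hydrogens by atom environment:
  5 × C (aromatic): 1 H each → 5
  4 × C: 1 H each → 4
  2 × C: 2 H each → 4
  1 × C: 3 H
  1 × C (aromatic): no H
  1 × C: no H
  1 × N: no H
  1 × O: no H
  1 × S: 1 H
  Total hydrogens = 17.
Molecular formula: C14H17NOS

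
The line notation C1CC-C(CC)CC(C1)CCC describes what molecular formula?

C12H24

Heavy atoms from the SMILES: 12 C.
Implicit hydrogens by atom environment:
  8 × C: 2 H each → 16
  2 × C: 3 H each → 6
  2 × C: 1 H each → 2
  Total hydrogens = 24.
Molecular formula: C12H24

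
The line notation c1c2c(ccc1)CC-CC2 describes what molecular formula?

C10H12

Heavy atoms from the SMILES: 10 C.
Implicit hydrogens by atom environment:
  4 × C: 2 H each → 8
  4 × C (aromatic): 1 H each → 4
  2 × C (aromatic): no H
  Total hydrogens = 12.
Molecular formula: C10H12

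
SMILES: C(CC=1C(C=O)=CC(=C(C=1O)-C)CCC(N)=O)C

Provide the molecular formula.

C14H19NO3

Heavy atoms from the SMILES: 14 C, 1 N, 3 O.
Implicit hydrogens by atom environment:
  5 × C (aromatic): no H
  4 × C: 2 H each → 8
  2 × C: 3 H each → 6
  2 × O: no H
  1 × C (aromatic): 1 H
  1 × C: 1 H
  1 × C: no H
  1 × N: 2 H
  1 × O: 1 H
  Total hydrogens = 19.
Molecular formula: C14H19NO3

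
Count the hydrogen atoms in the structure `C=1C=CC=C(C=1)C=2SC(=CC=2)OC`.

10

Hydrogens are implicit in SMILES; fill each atom to its normal valence:
  7 × C (aromatic): 1 H each → 7
  3 × C (aromatic): no H
  1 × C: 3 H
  1 × O: no H
  1 × S (aromatic): no H
  Total hydrogens = 10.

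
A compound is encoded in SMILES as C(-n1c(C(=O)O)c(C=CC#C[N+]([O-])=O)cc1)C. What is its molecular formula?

Heavy atoms from the SMILES: 11 C, 2 N, 4 O.
Implicit hydrogens by atom environment:
  3 × C: no H
  2 × C (aromatic): 1 H each → 2
  2 × C: 1 H each → 2
  2 × C (aromatic): no H
  2 × O: no H
  1 × C: 3 H
  1 × C: 2 H
  1 × N (aromatic): no H
  1 × N (charge +1): no H
  1 × O: 1 H
  1 × O (charge -1): no H
  Total hydrogens = 10.
Molecular formula: C11H10N2O4

C11H10N2O4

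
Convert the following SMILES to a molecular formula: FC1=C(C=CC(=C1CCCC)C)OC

C12H17FO

Heavy atoms from the SMILES: 12 C, 1 F, 1 O.
Implicit hydrogens by atom environment:
  4 × C (aromatic): no H
  3 × C: 3 H each → 9
  3 × C: 2 H each → 6
  2 × C (aromatic): 1 H each → 2
  1 × F: no H
  1 × O: no H
  Total hydrogens = 17.
Molecular formula: C12H17FO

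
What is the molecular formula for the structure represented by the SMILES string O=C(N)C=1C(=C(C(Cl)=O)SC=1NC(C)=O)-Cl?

Heavy atoms from the SMILES: 8 C, 2 Cl, 2 N, 3 O, 1 S.
Implicit hydrogens by atom environment:
  4 × C (aromatic): no H
  3 × C: no H
  3 × O: no H
  2 × Cl: no H
  1 × C: 3 H
  1 × N: 2 H
  1 × N: 1 H
  1 × S (aromatic): no H
  Total hydrogens = 6.
Molecular formula: C8H6Cl2N2O3S

C8H6Cl2N2O3S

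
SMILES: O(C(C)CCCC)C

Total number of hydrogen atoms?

16

Hydrogens are implicit in SMILES; fill each atom to its normal valence:
  3 × C: 3 H each → 9
  3 × C: 2 H each → 6
  1 × C: 1 H
  1 × O: no H
  Total hydrogens = 16.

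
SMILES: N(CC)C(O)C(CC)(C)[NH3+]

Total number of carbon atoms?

7

The symbol for carbon appears 7 times in the SMILES.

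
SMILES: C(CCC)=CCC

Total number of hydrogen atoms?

14

Hydrogens are implicit in SMILES; fill each atom to its normal valence:
  3 × C: 2 H each → 6
  2 × C: 3 H each → 6
  2 × C: 1 H each → 2
  Total hydrogens = 14.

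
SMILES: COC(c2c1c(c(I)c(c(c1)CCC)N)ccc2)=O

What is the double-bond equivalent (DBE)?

Molecular formula from the SMILES: C15H16INO2.
DoU = (2C + 2 + N − H − X)/2 = (2·15 + 2 + 1 − 16 − 1)/2 = 16/2 = 8.
(Structurally: 2 ring(s) + 6 π bond(s) = 8.)

8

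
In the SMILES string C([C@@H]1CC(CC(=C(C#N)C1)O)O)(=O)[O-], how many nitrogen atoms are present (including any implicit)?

The symbol for nitrogen appears 1 time in the SMILES.

1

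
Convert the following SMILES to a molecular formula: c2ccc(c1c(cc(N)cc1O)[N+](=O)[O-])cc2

C12H10N2O3

Heavy atoms from the SMILES: 12 C, 2 N, 3 O.
Implicit hydrogens by atom environment:
  7 × C (aromatic): 1 H each → 7
  5 × C (aromatic): no H
  1 × N: 2 H
  1 × N (charge +1): no H
  1 × O: 1 H
  1 × O: no H
  1 × O (charge -1): no H
  Total hydrogens = 10.
Molecular formula: C12H10N2O3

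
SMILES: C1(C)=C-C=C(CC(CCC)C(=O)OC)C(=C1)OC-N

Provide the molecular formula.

C15H23NO3

Heavy atoms from the SMILES: 15 C, 1 N, 3 O.
Implicit hydrogens by atom environment:
  4 × C: 2 H each → 8
  3 × C: 3 H each → 9
  3 × C (aromatic): 1 H each → 3
  3 × C (aromatic): no H
  3 × O: no H
  1 × C: 1 H
  1 × C: no H
  1 × N: 2 H
  Total hydrogens = 23.
Molecular formula: C15H23NO3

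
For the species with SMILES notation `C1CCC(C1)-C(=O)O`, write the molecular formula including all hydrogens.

C6H10O2

Heavy atoms from the SMILES: 6 C, 2 O.
Implicit hydrogens by atom environment:
  4 × C: 2 H each → 8
  1 × C: 1 H
  1 × C: no H
  1 × O: 1 H
  1 × O: no H
  Total hydrogens = 10.
Molecular formula: C6H10O2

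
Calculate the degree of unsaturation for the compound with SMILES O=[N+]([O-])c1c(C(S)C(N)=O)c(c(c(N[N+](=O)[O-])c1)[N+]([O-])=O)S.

8

Molecular formula from the SMILES: C8H7N5O7S2.
DoU = (2C + 2 + N − H − X)/2 = (2·8 + 2 + 5 − 7 − 0)/2 = 16/2 = 8.
(Structurally: 1 ring(s) + 7 π bond(s) = 8.)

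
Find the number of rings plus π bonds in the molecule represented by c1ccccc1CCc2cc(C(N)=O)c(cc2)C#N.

11

Molecular formula from the SMILES: C16H14N2O.
DoU = (2C + 2 + N − H − X)/2 = (2·16 + 2 + 2 − 14 − 0)/2 = 22/2 = 11.
(Structurally: 2 ring(s) + 9 π bond(s) = 11.)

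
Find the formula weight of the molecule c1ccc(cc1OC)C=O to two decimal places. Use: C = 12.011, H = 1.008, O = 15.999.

Molecular formula: C8H8O2.
M = 8×12.011 + 8×1.008 + 2×15.999 = 136.15 g/mol.

136.15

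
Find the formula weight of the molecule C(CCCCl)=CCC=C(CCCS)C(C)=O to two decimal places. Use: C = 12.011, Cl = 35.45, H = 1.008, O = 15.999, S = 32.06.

Molecular formula: C13H21ClOS.
M = 13×12.011 + 1×35.45 + 21×1.008 + 1×15.999 + 1×32.06 = 260.82 g/mol.

260.82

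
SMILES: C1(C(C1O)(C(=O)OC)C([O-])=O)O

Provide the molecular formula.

C6H7O6-

Heavy atoms from the SMILES: 6 C, 6 O.
Implicit hydrogens by atom environment:
  3 × C: no H
  3 × O: no H
  2 × C: 1 H each → 2
  2 × O: 1 H each → 2
  1 × C: 3 H
  1 × O (charge -1): no H
  Total hydrogens = 7.
Net charge -1.
Molecular formula: C6H7O6-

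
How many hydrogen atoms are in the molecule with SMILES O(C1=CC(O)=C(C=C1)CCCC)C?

16

Hydrogens are implicit in SMILES; fill each atom to its normal valence:
  3 × C: 2 H each → 6
  3 × C (aromatic): 1 H each → 3
  3 × C (aromatic): no H
  2 × C: 3 H each → 6
  1 × O: 1 H
  1 × O: no H
  Total hydrogens = 16.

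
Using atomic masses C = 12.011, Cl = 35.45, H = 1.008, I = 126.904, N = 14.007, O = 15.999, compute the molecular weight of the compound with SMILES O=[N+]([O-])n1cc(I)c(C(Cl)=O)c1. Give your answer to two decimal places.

300.44

Molecular formula: C5H2ClIN2O3.
M = 5×12.011 + 1×35.45 + 2×1.008 + 1×126.904 + 2×14.007 + 3×15.999 = 300.44 g/mol.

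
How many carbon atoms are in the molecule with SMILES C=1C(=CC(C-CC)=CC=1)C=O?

The symbol for carbon appears 10 times in the SMILES.

10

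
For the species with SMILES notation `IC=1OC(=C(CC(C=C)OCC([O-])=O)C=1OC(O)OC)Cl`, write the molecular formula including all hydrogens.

C12H13ClIO7-

Heavy atoms from the SMILES: 12 C, 1 Cl, 1 I, 7 O.
Implicit hydrogens by atom environment:
  4 × C (aromatic): no H
  4 × O: no H
  3 × C: 2 H each → 6
  3 × C: 1 H each → 3
  1 × C: 3 H
  1 × C: no H
  1 × Cl: no H
  1 × I: no H
  1 × O: 1 H
  1 × O (aromatic): no H
  1 × O (charge -1): no H
  Total hydrogens = 13.
Net charge -1.
Molecular formula: C12H13ClIO7-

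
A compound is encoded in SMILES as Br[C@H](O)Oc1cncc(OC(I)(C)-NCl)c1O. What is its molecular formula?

Heavy atoms from the SMILES: 1 Br, 8 C, 1 Cl, 1 I, 2 N, 4 O.
Implicit hydrogens by atom environment:
  3 × C (aromatic): no H
  2 × C (aromatic): 1 H each → 2
  2 × O: 1 H each → 2
  2 × O: no H
  1 × Br: no H
  1 × C: 3 H
  1 × C: 1 H
  1 × C: no H
  1 × Cl: no H
  1 × I: no H
  1 × N: 1 H
  1 × N (aromatic): no H
  Total hydrogens = 9.
Molecular formula: C8H9BrClIN2O4

C8H9BrClIN2O4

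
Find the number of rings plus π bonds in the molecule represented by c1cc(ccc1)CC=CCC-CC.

Molecular formula from the SMILES: C13H18.
DoU = (2C + 2 + N − H − X)/2 = (2·13 + 2 + 0 − 18 − 0)/2 = 10/2 = 5.
(Structurally: 1 ring(s) + 4 π bond(s) = 5.)

5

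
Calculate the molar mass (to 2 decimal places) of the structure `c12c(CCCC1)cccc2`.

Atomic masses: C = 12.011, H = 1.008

132.21

Molecular formula: C10H12.
M = 10×12.011 + 12×1.008 = 132.21 g/mol.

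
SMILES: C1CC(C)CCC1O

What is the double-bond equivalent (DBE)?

1

Molecular formula from the SMILES: C7H14O.
DoU = (2C + 2 + N − H − X)/2 = (2·7 + 2 + 0 − 14 − 0)/2 = 2/2 = 1.
(Structurally: 1 ring(s) + 0 π bond(s) = 1.)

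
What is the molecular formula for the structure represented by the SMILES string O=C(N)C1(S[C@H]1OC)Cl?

Heavy atoms from the SMILES: 4 C, 1 Cl, 1 N, 2 O, 1 S.
Implicit hydrogens by atom environment:
  2 × C: no H
  2 × O: no H
  1 × C: 3 H
  1 × C: 1 H
  1 × Cl: no H
  1 × N: 2 H
  1 × S: no H
  Total hydrogens = 6.
Molecular formula: C4H6ClNO2S

C4H6ClNO2S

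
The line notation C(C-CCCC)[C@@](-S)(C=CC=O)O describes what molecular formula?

C10H18O2S

Heavy atoms from the SMILES: 10 C, 2 O, 1 S.
Implicit hydrogens by atom environment:
  5 × C: 2 H each → 10
  3 × C: 1 H each → 3
  1 × C: 3 H
  1 × C: no H
  1 × O: 1 H
  1 × O: no H
  1 × S: 1 H
  Total hydrogens = 18.
Molecular formula: C10H18O2S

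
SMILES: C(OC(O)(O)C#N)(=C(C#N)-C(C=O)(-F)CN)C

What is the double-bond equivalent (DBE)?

Molecular formula from the SMILES: C9H10FN3O4.
DoU = (2C + 2 + N − H − X)/2 = (2·9 + 2 + 3 − 10 − 1)/2 = 12/2 = 6.
(Structurally: 0 ring(s) + 6 π bond(s) = 6.)

6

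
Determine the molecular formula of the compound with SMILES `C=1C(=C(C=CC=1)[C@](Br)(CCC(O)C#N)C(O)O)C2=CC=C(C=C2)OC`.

Heavy atoms from the SMILES: 1 Br, 19 C, 1 N, 4 O.
Implicit hydrogens by atom environment:
  8 × C (aromatic): 1 H each → 8
  4 × C (aromatic): no H
  3 × O: 1 H each → 3
  2 × C: 2 H each → 4
  2 × C: 1 H each → 2
  2 × C: no H
  1 × Br: no H
  1 × C: 3 H
  1 × N: no H
  1 × O: no H
  Total hydrogens = 20.
Molecular formula: C19H20BrNO4

C19H20BrNO4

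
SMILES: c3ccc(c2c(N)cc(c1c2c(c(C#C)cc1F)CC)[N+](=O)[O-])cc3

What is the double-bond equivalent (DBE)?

14

Molecular formula from the SMILES: C20H15FN2O2.
DoU = (2C + 2 + N − H − X)/2 = (2·20 + 2 + 2 − 15 − 1)/2 = 28/2 = 14.
(Structurally: 3 ring(s) + 11 π bond(s) = 14.)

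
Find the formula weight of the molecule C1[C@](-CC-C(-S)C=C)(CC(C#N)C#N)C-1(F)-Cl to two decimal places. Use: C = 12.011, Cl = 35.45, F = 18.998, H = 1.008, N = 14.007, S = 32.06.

Molecular formula: C12H14ClFN2S.
M = 12×12.011 + 1×35.45 + 1×18.998 + 14×1.008 + 2×14.007 + 1×32.06 = 272.77 g/mol.

272.77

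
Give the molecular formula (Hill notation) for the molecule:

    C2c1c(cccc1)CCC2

C10H12

Heavy atoms from the SMILES: 10 C.
Implicit hydrogens by atom environment:
  4 × C: 2 H each → 8
  4 × C (aromatic): 1 H each → 4
  2 × C (aromatic): no H
  Total hydrogens = 12.
Molecular formula: C10H12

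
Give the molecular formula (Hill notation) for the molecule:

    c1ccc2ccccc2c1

Heavy atoms from the SMILES: 10 C.
Implicit hydrogens by atom environment:
  8 × C (aromatic): 1 H each → 8
  2 × C (aromatic): no H
  Total hydrogens = 8.
Molecular formula: C10H8

C10H8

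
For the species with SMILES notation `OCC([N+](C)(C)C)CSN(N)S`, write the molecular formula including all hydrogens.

C6H18N3OS2+

Heavy atoms from the SMILES: 6 C, 3 N, 1 O, 2 S.
Implicit hydrogens by atom environment:
  3 × C: 3 H each → 9
  2 × C: 2 H each → 4
  1 × C: 1 H
  1 × N: 2 H
  1 × N: no H
  1 × N (charge +1): no H
  1 × O: 1 H
  1 × S: 1 H
  1 × S: no H
  Total hydrogens = 18.
Net charge +1.
Molecular formula: C6H18N3OS2+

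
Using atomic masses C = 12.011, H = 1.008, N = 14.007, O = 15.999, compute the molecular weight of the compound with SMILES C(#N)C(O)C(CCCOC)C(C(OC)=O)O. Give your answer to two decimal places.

Molecular formula: C10H17NO5.
M = 10×12.011 + 17×1.008 + 1×14.007 + 5×15.999 = 231.25 g/mol.

231.25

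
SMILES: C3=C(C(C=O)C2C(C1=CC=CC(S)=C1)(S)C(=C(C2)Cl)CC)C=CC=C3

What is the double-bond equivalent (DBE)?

11

Molecular formula from the SMILES: C21H21ClOS2.
DoU = (2C + 2 + N − H − X)/2 = (2·21 + 2 + 0 − 21 − 1)/2 = 22/2 = 11.
(Structurally: 3 ring(s) + 8 π bond(s) = 11.)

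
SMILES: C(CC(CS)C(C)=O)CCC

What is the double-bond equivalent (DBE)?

1

Molecular formula from the SMILES: C9H18OS.
DoU = (2C + 2 + N − H − X)/2 = (2·9 + 2 + 0 − 18 − 0)/2 = 2/2 = 1.
(Structurally: 0 ring(s) + 1 π bond(s) = 1.)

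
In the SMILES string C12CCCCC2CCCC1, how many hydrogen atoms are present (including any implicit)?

18

Hydrogens are implicit in SMILES; fill each atom to its normal valence:
  8 × C: 2 H each → 16
  2 × C: 1 H each → 2
  Total hydrogens = 18.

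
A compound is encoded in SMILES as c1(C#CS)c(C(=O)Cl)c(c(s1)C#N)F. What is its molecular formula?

C8HClFNOS2

Heavy atoms from the SMILES: 8 C, 1 Cl, 1 F, 1 N, 1 O, 2 S.
Implicit hydrogens by atom environment:
  4 × C (aromatic): no H
  4 × C: no H
  1 × Cl: no H
  1 × F: no H
  1 × N: no H
  1 × O: no H
  1 × S: 1 H
  1 × S (aromatic): no H
  Total hydrogens = 1.
Molecular formula: C8HClFNOS2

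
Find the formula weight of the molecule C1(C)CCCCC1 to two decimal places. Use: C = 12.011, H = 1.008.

Molecular formula: C7H14.
M = 7×12.011 + 14×1.008 = 98.19 g/mol.

98.19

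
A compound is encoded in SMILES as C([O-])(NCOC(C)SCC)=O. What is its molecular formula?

C6H12NO3S-

Heavy atoms from the SMILES: 6 C, 1 N, 3 O, 1 S.
Implicit hydrogens by atom environment:
  2 × C: 3 H each → 6
  2 × C: 2 H each → 4
  2 × O: no H
  1 × C: 1 H
  1 × C: no H
  1 × N: 1 H
  1 × O (charge -1): no H
  1 × S: no H
  Total hydrogens = 12.
Net charge -1.
Molecular formula: C6H12NO3S-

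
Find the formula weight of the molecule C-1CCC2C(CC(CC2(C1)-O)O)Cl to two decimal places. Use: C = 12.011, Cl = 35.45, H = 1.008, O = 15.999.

204.69

Molecular formula: C10H17ClO2.
M = 10×12.011 + 1×35.45 + 17×1.008 + 2×15.999 = 204.69 g/mol.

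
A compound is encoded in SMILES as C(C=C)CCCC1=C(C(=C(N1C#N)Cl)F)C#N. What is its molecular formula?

C12H11ClFN3

Heavy atoms from the SMILES: 12 C, 1 Cl, 1 F, 3 N.
Implicit hydrogens by atom environment:
  5 × C: 2 H each → 10
  4 × C (aromatic): no H
  2 × C: no H
  2 × N: no H
  1 × C: 1 H
  1 × Cl: no H
  1 × F: no H
  1 × N (aromatic): no H
  Total hydrogens = 11.
Molecular formula: C12H11ClFN3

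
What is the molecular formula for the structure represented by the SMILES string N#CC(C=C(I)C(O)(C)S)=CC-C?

Heavy atoms from the SMILES: 9 C, 1 I, 1 N, 1 O, 1 S.
Implicit hydrogens by atom environment:
  4 × C: no H
  2 × C: 3 H each → 6
  2 × C: 1 H each → 2
  1 × C: 2 H
  1 × I: no H
  1 × N: no H
  1 × O: 1 H
  1 × S: 1 H
  Total hydrogens = 12.
Molecular formula: C9H12INOS

C9H12INOS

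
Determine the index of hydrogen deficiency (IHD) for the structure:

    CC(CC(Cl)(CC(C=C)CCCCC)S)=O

2

Molecular formula from the SMILES: C13H23ClOS.
DoU = (2C + 2 + N − H − X)/2 = (2·13 + 2 + 0 − 23 − 1)/2 = 4/2 = 2.
(Structurally: 0 ring(s) + 2 π bond(s) = 2.)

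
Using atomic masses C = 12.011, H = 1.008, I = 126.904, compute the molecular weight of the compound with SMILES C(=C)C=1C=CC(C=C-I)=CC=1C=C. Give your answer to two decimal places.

282.12

Molecular formula: C12H11I.
M = 12×12.011 + 11×1.008 + 1×126.904 = 282.12 g/mol.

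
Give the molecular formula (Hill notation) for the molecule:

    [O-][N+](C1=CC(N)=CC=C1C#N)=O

C7H5N3O2

Heavy atoms from the SMILES: 7 C, 3 N, 2 O.
Implicit hydrogens by atom environment:
  3 × C (aromatic): 1 H each → 3
  3 × C (aromatic): no H
  1 × C: no H
  1 × N: 2 H
  1 × N (charge +1): no H
  1 × N: no H
  1 × O: no H
  1 × O (charge -1): no H
  Total hydrogens = 5.
Molecular formula: C7H5N3O2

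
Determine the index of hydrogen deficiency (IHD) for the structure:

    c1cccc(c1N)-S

Molecular formula from the SMILES: C6H7NS.
DoU = (2C + 2 + N − H − X)/2 = (2·6 + 2 + 1 − 7 − 0)/2 = 8/2 = 4.
(Structurally: 1 ring(s) + 3 π bond(s) = 4.)

4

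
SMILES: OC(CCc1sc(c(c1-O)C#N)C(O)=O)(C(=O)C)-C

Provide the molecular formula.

Heavy atoms from the SMILES: 12 C, 1 N, 5 O, 1 S.
Implicit hydrogens by atom environment:
  4 × C (aromatic): no H
  4 × C: no H
  3 × O: 1 H each → 3
  2 × C: 3 H each → 6
  2 × C: 2 H each → 4
  2 × O: no H
  1 × N: no H
  1 × S (aromatic): no H
  Total hydrogens = 13.
Molecular formula: C12H13NO5S

C12H13NO5S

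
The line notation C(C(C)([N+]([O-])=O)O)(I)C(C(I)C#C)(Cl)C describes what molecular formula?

Heavy atoms from the SMILES: 8 C, 1 Cl, 2 I, 1 N, 3 O.
Implicit hydrogens by atom environment:
  3 × C: 1 H each → 3
  3 × C: no H
  2 × C: 3 H each → 6
  2 × I: no H
  1 × Cl: no H
  1 × N (charge +1): no H
  1 × O: 1 H
  1 × O: no H
  1 × O (charge -1): no H
  Total hydrogens = 10.
Molecular formula: C8H10ClI2NO3

C8H10ClI2NO3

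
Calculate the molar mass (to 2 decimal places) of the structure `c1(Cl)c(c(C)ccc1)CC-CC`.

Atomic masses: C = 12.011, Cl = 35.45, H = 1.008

182.69

Molecular formula: C11H15Cl.
M = 11×12.011 + 1×35.45 + 15×1.008 = 182.69 g/mol.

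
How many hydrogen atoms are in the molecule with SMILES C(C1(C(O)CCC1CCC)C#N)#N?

Hydrogens are implicit in SMILES; fill each atom to its normal valence:
  4 × C: 2 H each → 8
  3 × C: no H
  2 × C: 1 H each → 2
  2 × N: no H
  1 × C: 3 H
  1 × O: 1 H
  Total hydrogens = 14.

14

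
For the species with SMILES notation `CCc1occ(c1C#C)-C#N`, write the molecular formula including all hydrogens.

Heavy atoms from the SMILES: 9 C, 1 N, 1 O.
Implicit hydrogens by atom environment:
  3 × C (aromatic): no H
  2 × C: no H
  1 × C: 3 H
  1 × C: 2 H
  1 × C (aromatic): 1 H
  1 × C: 1 H
  1 × N: no H
  1 × O (aromatic): no H
  Total hydrogens = 7.
Molecular formula: C9H7NO

C9H7NO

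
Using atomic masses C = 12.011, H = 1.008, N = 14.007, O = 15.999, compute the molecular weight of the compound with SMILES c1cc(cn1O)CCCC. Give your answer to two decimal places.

139.20

Molecular formula: C8H13NO.
M = 8×12.011 + 13×1.008 + 1×14.007 + 1×15.999 = 139.20 g/mol.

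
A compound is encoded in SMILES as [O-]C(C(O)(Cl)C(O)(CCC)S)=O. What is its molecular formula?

C6H10ClO4S-

Heavy atoms from the SMILES: 6 C, 1 Cl, 4 O, 1 S.
Implicit hydrogens by atom environment:
  3 × C: no H
  2 × C: 2 H each → 4
  2 × O: 1 H each → 2
  1 × C: 3 H
  1 × Cl: no H
  1 × O: no H
  1 × O (charge -1): no H
  1 × S: 1 H
  Total hydrogens = 10.
Net charge -1.
Molecular formula: C6H10ClO4S-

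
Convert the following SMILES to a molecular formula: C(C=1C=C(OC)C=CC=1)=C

C9H10O

Heavy atoms from the SMILES: 9 C, 1 O.
Implicit hydrogens by atom environment:
  4 × C (aromatic): 1 H each → 4
  2 × C (aromatic): no H
  1 × C: 3 H
  1 × C: 2 H
  1 × C: 1 H
  1 × O: no H
  Total hydrogens = 10.
Molecular formula: C9H10O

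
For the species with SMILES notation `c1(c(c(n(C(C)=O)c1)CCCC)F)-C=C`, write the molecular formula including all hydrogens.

C12H16FNO

Heavy atoms from the SMILES: 12 C, 1 F, 1 N, 1 O.
Implicit hydrogens by atom environment:
  4 × C: 2 H each → 8
  3 × C (aromatic): no H
  2 × C: 3 H each → 6
  1 × C (aromatic): 1 H
  1 × C: 1 H
  1 × C: no H
  1 × F: no H
  1 × N (aromatic): no H
  1 × O: no H
  Total hydrogens = 16.
Molecular formula: C12H16FNO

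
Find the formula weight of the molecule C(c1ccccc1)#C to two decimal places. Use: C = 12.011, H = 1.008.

102.14

Molecular formula: C8H6.
M = 8×12.011 + 6×1.008 = 102.14 g/mol.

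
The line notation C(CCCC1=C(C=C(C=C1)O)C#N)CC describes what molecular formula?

C13H17NO

Heavy atoms from the SMILES: 13 C, 1 N, 1 O.
Implicit hydrogens by atom environment:
  5 × C: 2 H each → 10
  3 × C (aromatic): 1 H each → 3
  3 × C (aromatic): no H
  1 × C: 3 H
  1 × C: no H
  1 × N: no H
  1 × O: 1 H
  Total hydrogens = 17.
Molecular formula: C13H17NO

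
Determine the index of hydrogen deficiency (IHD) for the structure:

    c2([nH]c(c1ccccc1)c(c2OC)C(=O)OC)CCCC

8

Molecular formula from the SMILES: C17H21NO3.
DoU = (2C + 2 + N − H − X)/2 = (2·17 + 2 + 1 − 21 − 0)/2 = 16/2 = 8.
(Structurally: 2 ring(s) + 6 π bond(s) = 8.)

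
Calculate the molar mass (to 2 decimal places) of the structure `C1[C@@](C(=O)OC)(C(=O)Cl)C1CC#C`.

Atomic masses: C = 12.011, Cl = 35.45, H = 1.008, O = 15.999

Molecular formula: C9H9ClO3.
M = 9×12.011 + 1×35.45 + 9×1.008 + 3×15.999 = 200.62 g/mol.

200.62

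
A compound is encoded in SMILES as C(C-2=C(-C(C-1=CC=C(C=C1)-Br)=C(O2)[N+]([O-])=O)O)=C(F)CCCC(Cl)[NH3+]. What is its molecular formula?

C16H16BrClFN2O4+

Heavy atoms from the SMILES: 1 Br, 16 C, 1 Cl, 1 F, 2 N, 4 O.
Implicit hydrogens by atom environment:
  6 × C (aromatic): no H
  4 × C (aromatic): 1 H each → 4
  3 × C: 2 H each → 6
  2 × C: 1 H each → 2
  1 × Br: no H
  1 × C: no H
  1 × Cl: no H
  1 × F: no H
  1 × N (charge +1): 3 H
  1 × N (charge +1): no H
  1 × O: 1 H
  1 × O (aromatic): no H
  1 × O: no H
  1 × O (charge -1): no H
  Total hydrogens = 16.
Net charge +1.
Molecular formula: C16H16BrClFN2O4+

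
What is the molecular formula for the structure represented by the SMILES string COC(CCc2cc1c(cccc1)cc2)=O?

Heavy atoms from the SMILES: 14 C, 2 O.
Implicit hydrogens by atom environment:
  7 × C (aromatic): 1 H each → 7
  3 × C (aromatic): no H
  2 × C: 2 H each → 4
  2 × O: no H
  1 × C: 3 H
  1 × C: no H
  Total hydrogens = 14.
Molecular formula: C14H14O2

C14H14O2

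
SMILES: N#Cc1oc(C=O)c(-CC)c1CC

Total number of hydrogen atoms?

11

Hydrogens are implicit in SMILES; fill each atom to its normal valence:
  4 × C (aromatic): no H
  2 × C: 3 H each → 6
  2 × C: 2 H each → 4
  1 × C: 1 H
  1 × C: no H
  1 × N: no H
  1 × O (aromatic): no H
  1 × O: no H
  Total hydrogens = 11.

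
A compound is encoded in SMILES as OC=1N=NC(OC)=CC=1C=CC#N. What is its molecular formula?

Heavy atoms from the SMILES: 8 C, 3 N, 2 O.
Implicit hydrogens by atom environment:
  3 × C (aromatic): no H
  2 × C: 1 H each → 2
  2 × N (aromatic): no H
  1 × C: 3 H
  1 × C (aromatic): 1 H
  1 × C: no H
  1 × N: no H
  1 × O: 1 H
  1 × O: no H
  Total hydrogens = 7.
Molecular formula: C8H7N3O2

C8H7N3O2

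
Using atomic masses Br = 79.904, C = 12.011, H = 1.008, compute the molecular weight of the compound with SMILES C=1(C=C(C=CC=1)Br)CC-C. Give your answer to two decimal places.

199.09

Molecular formula: C9H11Br.
M = 1×79.904 + 9×12.011 + 11×1.008 = 199.09 g/mol.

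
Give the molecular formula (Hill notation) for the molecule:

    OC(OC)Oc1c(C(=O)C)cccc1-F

C10H11FO4

Heavy atoms from the SMILES: 10 C, 1 F, 4 O.
Implicit hydrogens by atom environment:
  3 × C (aromatic): 1 H each → 3
  3 × C (aromatic): no H
  3 × O: no H
  2 × C: 3 H each → 6
  1 × C: 1 H
  1 × C: no H
  1 × F: no H
  1 × O: 1 H
  Total hydrogens = 11.
Molecular formula: C10H11FO4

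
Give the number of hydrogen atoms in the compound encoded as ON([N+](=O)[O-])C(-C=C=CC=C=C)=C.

Hydrogens are implicit in SMILES; fill each atom to its normal valence:
  3 × C: 1 H each → 3
  3 × C: no H
  2 × C: 2 H each → 4
  1 × N: no H
  1 × N (charge +1): no H
  1 × O: 1 H
  1 × O: no H
  1 × O (charge -1): no H
  Total hydrogens = 8.

8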